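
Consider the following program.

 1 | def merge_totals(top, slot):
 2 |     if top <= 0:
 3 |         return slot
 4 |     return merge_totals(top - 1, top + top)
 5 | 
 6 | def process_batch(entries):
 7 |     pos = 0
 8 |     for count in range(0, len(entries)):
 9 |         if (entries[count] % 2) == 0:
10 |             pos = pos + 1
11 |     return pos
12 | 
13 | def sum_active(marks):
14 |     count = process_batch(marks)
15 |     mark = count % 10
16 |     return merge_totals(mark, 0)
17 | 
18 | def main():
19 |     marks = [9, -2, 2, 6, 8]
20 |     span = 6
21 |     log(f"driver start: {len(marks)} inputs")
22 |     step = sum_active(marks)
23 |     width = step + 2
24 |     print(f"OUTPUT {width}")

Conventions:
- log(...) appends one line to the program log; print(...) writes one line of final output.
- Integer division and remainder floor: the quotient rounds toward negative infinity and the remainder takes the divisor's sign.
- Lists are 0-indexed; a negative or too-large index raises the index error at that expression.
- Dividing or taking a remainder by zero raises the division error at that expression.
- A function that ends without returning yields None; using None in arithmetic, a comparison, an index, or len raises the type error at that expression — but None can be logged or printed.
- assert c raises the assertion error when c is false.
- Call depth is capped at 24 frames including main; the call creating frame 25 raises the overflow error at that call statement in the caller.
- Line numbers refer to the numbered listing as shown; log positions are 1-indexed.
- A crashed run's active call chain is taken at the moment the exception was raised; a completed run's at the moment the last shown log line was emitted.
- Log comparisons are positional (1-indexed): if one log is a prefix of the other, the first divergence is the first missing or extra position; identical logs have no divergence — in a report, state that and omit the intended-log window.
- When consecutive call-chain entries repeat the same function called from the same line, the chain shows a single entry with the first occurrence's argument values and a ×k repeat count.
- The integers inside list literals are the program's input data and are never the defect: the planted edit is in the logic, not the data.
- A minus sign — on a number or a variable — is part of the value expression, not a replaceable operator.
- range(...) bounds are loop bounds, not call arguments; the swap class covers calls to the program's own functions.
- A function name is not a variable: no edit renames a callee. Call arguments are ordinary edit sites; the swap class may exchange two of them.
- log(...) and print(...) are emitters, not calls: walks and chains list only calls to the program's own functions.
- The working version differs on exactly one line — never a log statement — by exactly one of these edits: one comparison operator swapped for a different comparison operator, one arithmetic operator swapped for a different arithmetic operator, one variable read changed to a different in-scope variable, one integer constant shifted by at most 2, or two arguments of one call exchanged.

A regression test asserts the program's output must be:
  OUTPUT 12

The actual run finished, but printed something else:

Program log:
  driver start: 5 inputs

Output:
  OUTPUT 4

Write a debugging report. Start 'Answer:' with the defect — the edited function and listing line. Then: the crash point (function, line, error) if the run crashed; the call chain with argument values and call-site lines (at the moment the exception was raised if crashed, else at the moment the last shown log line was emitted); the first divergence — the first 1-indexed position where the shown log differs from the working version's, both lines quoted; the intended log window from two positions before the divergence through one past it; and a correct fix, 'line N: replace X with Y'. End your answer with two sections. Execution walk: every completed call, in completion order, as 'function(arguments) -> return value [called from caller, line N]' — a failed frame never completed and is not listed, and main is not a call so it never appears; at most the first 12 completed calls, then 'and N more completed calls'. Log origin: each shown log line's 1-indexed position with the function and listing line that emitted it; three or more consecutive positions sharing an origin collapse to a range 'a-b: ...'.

Answer: the defect is in merge_totals at line 4.
The tell: The two runs log identically and part ways only at the printed values.
Call chain: main.
First divergence: there is none — every log position agrees.
Execution walk:
  process_batch([9, -2, 2, 6, 8]) -> 4  [called from sum_active, line 14]
  merge_totals(0, 2) -> 2  [called from merge_totals, line 4]
  merge_totals(1, 4) -> 2  [called from merge_totals, line 4]
  merge_totals(2, 6) -> 2  [called from merge_totals, line 4]
  merge_totals(3, 8) -> 2  [called from merge_totals, line 4]
  merge_totals(4, 0) -> 2  [called from sum_active, line 16]
  sum_active([9, -2, 2, 6, 8]) -> 2  [called from main, line 22]
Log origin:
  1 — main, line 21
A correct fix: line 4: replace `top + top` with `slot + top`.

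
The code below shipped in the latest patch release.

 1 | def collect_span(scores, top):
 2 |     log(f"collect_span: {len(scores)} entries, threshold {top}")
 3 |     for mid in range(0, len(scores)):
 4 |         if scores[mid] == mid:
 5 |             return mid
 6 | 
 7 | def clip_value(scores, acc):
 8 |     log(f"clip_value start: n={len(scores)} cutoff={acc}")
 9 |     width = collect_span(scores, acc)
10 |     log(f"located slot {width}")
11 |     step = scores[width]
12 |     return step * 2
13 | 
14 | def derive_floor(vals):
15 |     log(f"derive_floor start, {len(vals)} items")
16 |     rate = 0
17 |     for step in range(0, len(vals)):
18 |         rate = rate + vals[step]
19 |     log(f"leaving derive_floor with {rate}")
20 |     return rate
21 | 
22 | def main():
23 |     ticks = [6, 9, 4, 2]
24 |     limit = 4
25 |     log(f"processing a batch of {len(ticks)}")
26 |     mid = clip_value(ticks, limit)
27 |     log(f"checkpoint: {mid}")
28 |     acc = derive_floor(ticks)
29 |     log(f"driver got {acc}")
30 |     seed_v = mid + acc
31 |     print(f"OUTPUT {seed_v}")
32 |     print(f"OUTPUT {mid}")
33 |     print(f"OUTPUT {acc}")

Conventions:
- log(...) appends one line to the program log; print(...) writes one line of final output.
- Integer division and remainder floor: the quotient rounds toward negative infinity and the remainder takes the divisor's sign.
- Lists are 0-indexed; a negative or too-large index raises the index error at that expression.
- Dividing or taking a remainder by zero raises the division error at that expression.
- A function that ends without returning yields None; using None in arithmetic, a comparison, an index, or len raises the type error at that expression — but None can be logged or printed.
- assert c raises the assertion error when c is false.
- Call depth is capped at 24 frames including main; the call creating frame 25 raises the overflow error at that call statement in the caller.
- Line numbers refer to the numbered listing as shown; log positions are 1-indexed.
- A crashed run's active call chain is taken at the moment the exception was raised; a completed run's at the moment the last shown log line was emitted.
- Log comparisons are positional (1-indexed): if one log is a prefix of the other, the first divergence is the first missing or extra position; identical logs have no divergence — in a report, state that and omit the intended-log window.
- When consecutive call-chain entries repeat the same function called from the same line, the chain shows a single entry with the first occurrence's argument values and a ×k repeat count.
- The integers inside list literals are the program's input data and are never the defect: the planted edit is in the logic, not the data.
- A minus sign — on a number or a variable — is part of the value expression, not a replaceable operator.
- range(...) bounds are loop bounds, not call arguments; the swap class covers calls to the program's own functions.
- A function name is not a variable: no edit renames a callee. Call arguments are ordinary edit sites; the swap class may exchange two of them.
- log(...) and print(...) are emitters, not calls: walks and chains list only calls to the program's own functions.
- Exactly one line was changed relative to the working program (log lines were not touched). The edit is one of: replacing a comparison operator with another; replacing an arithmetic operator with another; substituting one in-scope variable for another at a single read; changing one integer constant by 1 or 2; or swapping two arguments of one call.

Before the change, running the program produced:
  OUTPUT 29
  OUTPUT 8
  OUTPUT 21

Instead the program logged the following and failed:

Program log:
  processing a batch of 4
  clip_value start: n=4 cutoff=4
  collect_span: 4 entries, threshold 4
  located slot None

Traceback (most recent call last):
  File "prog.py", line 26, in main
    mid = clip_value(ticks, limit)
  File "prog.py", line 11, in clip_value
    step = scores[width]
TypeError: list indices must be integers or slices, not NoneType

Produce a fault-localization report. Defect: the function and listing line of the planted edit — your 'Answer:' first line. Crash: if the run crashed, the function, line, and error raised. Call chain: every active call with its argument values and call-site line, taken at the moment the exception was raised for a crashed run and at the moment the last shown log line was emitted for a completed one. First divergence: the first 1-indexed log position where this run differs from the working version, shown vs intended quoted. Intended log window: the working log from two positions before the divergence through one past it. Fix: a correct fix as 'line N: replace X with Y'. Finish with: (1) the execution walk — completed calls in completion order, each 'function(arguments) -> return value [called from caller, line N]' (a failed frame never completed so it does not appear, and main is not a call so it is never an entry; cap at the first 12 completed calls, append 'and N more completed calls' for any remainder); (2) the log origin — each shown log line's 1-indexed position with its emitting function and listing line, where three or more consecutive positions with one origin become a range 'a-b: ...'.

Answer: the defect is in collect_span at line 4.
Key fact: Everything matches until log position 4, which reads 'located slot None' in place of 'located slot 2'.
Crash: clip_value, line 11, TypeError.
Call chain: main -> clip_value([6, 9, 4, 2], 4) (called at line 26).
First divergence: at position 4 the run shows 'located slot None' where the working version logs 'located slot 2'.
Intended log window:
  2: clip_value start: n=4 cutoff=4
  3: collect_span: 4 entries, threshold 4
  4: located slot 2
  5: checkpoint: 8
Execution walk:
  collect_span([6, 9, 4, 2], 4) -> None  [called from clip_value, line 9]
Log origin:
  1: logged in main at line 25
  2: logged in clip_value at line 8
  3: logged in collect_span at line 2
  4: logged in clip_value at line 10
A correct fix: line 4: replace `scores[mid] == mid` with `scores[mid] == top`.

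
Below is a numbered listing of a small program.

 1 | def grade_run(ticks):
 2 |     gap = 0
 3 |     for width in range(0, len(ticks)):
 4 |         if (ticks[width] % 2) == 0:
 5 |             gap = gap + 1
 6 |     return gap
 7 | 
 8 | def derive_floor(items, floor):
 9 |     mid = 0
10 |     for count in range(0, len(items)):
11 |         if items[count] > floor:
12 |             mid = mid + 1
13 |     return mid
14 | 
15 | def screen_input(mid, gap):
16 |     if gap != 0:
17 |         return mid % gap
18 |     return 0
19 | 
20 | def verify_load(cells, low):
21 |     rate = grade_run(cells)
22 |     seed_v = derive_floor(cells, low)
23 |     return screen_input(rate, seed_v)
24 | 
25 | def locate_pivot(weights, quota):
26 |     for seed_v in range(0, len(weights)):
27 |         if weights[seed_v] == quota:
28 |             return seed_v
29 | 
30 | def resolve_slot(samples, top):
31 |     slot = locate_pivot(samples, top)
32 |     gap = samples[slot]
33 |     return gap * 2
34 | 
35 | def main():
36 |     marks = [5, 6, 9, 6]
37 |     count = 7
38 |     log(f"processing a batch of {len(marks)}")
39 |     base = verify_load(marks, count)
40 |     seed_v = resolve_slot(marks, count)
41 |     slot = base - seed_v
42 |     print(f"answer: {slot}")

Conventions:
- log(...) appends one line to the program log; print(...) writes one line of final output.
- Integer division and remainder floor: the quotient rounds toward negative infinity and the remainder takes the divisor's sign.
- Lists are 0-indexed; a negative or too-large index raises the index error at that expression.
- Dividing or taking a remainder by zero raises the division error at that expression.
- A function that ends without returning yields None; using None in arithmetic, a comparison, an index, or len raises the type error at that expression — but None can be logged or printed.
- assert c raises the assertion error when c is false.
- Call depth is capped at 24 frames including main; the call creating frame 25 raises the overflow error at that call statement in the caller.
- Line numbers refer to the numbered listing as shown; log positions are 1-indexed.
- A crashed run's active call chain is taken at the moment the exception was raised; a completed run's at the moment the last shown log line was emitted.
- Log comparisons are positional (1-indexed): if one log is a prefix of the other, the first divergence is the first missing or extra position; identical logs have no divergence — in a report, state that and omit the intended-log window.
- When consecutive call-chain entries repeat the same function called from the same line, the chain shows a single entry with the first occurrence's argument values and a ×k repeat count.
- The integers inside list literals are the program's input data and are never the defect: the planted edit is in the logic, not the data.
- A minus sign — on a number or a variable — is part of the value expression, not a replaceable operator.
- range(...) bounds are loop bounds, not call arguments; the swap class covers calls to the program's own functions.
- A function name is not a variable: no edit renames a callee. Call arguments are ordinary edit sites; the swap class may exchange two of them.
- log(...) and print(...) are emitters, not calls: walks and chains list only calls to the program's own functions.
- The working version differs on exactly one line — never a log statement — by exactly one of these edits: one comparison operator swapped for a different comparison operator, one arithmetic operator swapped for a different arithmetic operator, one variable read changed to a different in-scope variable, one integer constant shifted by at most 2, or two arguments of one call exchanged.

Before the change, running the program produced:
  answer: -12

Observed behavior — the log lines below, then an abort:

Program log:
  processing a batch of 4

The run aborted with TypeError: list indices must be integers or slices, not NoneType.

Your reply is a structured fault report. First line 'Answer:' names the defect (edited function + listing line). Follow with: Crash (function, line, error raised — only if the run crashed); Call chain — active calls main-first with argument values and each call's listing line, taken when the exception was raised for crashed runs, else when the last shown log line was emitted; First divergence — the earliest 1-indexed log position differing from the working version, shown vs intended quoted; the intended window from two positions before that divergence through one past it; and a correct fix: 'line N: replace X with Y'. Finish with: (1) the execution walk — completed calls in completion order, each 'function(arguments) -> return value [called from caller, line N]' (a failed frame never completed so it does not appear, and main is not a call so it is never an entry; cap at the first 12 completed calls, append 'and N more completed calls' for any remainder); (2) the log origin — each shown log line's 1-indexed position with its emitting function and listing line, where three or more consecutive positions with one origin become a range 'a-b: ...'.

Answer: the defect is in main at line 37.
Core observation: Every log line matches the working run — the failure is the only observable divergence.
Crash: resolve_slot, line 32, TypeError.
Call chain: main -> resolve_slot([5, 6, 9, 6], 7) (called at line 40).
First divergence: there is none — every log position agrees.
Execution walk:
  grade_run([5, 6, 9, 6]) -> 2  [called from verify_load, line 21]
  derive_floor([5, 6, 9, 6], 7) -> 1  [called from verify_load, line 22]
  screen_input(2, 1) -> 0  [called from verify_load, line 23]
  verify_load([5, 6, 9, 6], 7) -> 0  [called from main, line 39]
  locate_pivot([5, 6, 9, 6], 7) -> None  [called from resolve_slot, line 31]
Origin of each log line:
  1: emitted by main (line 38)
A correct fix: line 37: replace `7` with `6`.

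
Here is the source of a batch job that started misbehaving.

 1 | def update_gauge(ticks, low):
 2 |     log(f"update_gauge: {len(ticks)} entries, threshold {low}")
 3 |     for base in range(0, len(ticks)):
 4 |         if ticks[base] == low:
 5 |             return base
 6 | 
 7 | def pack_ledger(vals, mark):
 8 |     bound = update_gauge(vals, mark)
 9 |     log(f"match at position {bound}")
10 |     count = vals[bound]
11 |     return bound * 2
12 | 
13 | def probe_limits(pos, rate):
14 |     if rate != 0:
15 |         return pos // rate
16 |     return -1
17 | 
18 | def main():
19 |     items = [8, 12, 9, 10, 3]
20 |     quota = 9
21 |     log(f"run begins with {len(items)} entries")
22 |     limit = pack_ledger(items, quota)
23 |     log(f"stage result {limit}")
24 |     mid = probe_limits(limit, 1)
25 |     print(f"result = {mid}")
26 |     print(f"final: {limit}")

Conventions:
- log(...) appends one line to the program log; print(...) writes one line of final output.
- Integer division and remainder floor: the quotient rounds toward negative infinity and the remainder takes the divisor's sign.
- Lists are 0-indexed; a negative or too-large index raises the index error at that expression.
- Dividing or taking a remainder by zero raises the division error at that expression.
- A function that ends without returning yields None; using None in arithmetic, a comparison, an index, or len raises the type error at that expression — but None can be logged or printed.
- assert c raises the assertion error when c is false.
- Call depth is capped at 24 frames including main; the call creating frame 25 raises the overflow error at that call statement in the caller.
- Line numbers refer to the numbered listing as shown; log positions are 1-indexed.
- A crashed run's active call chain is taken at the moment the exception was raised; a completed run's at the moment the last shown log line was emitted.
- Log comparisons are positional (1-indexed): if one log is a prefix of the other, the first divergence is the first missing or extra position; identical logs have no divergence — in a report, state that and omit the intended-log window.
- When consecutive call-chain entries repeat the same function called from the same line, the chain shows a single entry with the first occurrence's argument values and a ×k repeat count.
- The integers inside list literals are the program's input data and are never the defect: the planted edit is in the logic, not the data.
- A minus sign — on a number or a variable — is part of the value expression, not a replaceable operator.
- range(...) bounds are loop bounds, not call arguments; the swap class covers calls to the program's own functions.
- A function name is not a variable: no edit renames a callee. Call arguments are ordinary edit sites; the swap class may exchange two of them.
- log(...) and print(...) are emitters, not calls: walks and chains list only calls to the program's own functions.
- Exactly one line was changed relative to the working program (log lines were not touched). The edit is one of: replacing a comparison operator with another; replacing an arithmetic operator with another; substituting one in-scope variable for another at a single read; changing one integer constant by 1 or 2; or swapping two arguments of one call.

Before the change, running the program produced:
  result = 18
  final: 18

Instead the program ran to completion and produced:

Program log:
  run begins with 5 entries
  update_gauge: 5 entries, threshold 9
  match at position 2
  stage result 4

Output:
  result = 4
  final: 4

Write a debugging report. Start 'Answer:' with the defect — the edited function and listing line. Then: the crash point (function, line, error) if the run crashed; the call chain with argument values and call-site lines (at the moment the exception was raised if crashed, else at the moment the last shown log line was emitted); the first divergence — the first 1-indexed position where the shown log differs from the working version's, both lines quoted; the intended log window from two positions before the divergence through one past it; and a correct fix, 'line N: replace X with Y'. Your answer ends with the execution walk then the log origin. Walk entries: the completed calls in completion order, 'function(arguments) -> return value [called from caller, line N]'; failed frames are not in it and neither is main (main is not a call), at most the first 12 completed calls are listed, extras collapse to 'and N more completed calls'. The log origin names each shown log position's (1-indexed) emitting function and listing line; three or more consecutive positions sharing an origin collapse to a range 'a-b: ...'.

Answer: the defect is in pack_ledger at line 11.
Core observation: At log position 4 the runs split — shown 'stage result 4', but the working version logs 'stage result 18'.
Call chain: main.
First divergence: position 4 — shown 'stage result 4', intended 'stage result 18'.
Intended log window:
  2: update_gauge: 5 entries, threshold 9
  3: match at position 2
  4: stage result 18
Execution walk:
  update_gauge([8, 12, 9, 10, 3], 9) -> 2  [called from pack_ledger, line 8]
  pack_ledger([8, 12, 9, 10, 3], 9) -> 4  [called from main, line 22]
  probe_limits(4, 1) -> 4  [called from main, line 24]
Log origins:
  1 — main, line 21
  2 — update_gauge, line 2
  3 — pack_ledger, line 9
  4 — main, line 23
A correct fix: line 11: replace `bound` with `count`.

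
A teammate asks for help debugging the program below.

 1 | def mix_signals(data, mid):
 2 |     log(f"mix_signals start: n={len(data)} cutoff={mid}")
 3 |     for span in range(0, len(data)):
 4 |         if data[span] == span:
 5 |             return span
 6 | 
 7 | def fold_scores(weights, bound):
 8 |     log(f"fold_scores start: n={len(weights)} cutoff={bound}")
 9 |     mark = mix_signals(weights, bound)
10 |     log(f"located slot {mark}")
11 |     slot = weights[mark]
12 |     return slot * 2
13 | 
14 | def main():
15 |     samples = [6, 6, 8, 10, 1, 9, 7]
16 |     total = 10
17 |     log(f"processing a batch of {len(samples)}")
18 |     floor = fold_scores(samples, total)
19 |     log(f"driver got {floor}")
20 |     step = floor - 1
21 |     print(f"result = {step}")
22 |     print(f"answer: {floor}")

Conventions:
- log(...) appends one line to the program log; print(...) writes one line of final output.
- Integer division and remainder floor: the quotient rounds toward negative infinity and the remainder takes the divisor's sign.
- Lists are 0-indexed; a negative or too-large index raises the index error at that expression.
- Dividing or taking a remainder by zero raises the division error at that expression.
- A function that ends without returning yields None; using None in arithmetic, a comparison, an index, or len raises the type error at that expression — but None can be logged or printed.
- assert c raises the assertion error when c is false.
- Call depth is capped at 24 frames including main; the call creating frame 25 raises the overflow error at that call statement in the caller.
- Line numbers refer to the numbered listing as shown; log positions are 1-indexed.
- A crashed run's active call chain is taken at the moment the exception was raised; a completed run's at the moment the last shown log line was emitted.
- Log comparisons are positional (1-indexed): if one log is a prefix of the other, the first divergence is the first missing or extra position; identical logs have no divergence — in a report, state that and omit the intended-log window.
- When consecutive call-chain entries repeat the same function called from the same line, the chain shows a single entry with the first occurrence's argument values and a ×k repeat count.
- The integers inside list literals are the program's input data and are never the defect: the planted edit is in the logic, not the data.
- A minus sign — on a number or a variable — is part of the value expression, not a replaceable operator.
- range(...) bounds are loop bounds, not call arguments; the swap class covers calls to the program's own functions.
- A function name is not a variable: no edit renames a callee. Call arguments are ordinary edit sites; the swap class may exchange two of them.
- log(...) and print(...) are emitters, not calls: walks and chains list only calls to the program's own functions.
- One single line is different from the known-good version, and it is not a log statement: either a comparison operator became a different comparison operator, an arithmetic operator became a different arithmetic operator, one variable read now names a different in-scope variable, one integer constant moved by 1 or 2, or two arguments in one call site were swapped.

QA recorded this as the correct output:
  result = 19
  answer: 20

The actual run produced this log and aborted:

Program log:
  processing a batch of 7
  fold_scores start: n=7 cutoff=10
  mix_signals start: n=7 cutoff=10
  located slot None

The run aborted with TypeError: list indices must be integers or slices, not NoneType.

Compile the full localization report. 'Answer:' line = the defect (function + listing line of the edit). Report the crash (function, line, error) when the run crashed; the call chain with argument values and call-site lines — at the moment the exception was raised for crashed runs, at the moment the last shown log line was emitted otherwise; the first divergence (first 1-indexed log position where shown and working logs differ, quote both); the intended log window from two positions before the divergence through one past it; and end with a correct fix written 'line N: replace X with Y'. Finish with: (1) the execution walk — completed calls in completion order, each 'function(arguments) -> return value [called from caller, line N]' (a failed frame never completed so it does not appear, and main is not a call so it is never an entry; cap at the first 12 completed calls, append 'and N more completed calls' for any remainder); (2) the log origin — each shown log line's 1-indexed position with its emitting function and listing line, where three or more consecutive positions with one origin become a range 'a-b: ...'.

Answer: the defect is in mix_signals at line 4.
Key fact: The log first diverges at position 4: the faulty run prints 'located slot None' where the working version prints 'located slot 3'.
Crash: fold_scores, line 11, TypeError.
Call chain: main -> fold_scores([6, 6, 8, 10, 1, 9, 7], 10) (called at line 18).
First divergence: at position 4 the run shows 'located slot None' where the working version logs 'located slot 3'.
Intended log window:
  2: fold_scores start: n=7 cutoff=10
  3: mix_signals start: n=7 cutoff=10
  4: located slot 3
  5: driver got 20
Execution walk:
  mix_signals([6, 6, 8, 10, 1, 9, 7], 10) -> None  [called from fold_scores, line 9]
Log origin:
  1: logged in main at line 17
  2: logged in fold_scores at line 8
  3: logged in mix_signals at line 2
  4: logged in fold_scores at line 10
A correct fix: line 4: replace `data[span] == span` with `data[span] == mid`.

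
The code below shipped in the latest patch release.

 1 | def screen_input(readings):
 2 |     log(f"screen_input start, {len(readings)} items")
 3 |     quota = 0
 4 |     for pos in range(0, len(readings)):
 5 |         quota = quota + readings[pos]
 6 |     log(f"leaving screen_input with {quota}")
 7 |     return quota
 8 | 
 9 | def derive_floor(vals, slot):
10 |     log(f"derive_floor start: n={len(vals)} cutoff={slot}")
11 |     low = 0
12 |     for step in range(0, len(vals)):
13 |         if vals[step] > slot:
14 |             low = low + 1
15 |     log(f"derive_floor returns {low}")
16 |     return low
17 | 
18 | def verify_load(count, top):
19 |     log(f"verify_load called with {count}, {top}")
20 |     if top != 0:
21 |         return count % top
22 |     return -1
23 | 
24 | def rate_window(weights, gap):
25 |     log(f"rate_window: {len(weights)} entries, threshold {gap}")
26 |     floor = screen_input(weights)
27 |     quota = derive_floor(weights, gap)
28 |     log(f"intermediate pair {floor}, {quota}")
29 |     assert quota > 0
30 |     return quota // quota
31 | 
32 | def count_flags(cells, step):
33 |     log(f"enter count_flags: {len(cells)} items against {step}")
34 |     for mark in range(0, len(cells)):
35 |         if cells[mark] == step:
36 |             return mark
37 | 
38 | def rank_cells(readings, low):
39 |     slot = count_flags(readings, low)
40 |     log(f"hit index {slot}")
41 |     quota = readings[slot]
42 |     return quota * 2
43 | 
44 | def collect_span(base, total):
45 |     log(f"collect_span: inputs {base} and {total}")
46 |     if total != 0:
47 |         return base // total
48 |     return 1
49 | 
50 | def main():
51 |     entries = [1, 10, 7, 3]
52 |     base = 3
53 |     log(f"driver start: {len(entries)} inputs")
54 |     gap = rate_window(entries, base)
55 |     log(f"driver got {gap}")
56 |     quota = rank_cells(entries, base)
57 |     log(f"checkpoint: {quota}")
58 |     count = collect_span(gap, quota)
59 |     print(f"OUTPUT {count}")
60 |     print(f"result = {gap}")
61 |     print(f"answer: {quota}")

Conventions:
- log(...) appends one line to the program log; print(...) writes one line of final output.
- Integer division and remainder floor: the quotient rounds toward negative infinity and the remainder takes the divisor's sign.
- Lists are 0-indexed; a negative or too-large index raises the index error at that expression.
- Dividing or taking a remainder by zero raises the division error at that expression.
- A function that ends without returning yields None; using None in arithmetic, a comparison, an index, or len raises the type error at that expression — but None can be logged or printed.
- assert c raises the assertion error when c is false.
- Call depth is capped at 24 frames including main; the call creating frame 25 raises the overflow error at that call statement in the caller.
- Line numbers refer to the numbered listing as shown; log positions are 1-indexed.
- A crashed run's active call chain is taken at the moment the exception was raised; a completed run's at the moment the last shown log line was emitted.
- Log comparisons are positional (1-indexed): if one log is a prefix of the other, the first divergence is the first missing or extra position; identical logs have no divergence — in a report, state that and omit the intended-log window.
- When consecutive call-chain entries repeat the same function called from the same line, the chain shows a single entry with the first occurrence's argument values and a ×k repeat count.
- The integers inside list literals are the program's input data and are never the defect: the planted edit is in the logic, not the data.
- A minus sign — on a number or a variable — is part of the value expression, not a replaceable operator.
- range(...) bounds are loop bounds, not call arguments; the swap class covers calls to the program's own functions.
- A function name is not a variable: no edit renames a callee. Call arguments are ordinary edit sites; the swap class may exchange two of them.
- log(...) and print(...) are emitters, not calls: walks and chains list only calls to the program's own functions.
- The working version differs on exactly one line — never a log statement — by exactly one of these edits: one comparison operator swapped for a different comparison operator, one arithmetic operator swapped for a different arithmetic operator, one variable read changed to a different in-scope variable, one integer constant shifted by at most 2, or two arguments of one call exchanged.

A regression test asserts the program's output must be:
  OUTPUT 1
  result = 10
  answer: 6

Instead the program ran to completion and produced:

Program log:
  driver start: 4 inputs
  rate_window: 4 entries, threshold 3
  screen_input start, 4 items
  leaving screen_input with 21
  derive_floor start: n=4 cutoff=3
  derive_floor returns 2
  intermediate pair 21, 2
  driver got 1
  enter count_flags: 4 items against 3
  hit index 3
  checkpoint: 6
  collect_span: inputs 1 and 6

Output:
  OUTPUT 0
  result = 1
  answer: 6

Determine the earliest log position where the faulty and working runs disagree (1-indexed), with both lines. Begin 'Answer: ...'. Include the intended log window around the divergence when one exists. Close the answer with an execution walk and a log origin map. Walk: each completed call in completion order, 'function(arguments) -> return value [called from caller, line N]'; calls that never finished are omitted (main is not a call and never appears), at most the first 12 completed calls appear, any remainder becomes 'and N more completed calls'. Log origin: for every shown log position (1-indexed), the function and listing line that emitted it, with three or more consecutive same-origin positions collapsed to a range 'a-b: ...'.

Answer: position 8 — shown 'driver got 1', intended 'driver got 10'.
Intended log window:
  6: derive_floor returns 2
  7: intermediate pair 21, 2
  8: driver got 10
  9: enter count_flags: 4 items against 3
Execution walk:
  screen_input([1, 10, 7, 3]) -> 21  [called from rate_window, line 26]
  derive_floor([1, 10, 7, 3], 3) -> 2  [called from rate_window, line 27]
  rate_window([1, 10, 7, 3], 3) -> 1  [called from main, line 54]
  count_flags([1, 10, 7, 3], 3) -> 3  [called from rank_cells, line 39]
  rank_cells([1, 10, 7, 3], 3) -> 6  [called from main, line 56]
  collect_span(1, 6) -> 0  [called from main, line 58]
Log origins:
  1 — main, line 53
  2 — rate_window, line 25
  3 — screen_input, line 2
  4 — screen_input, line 6
  5 — derive_floor, line 10
  6 — derive_floor, line 15
  7 — rate_window, line 28
  8 — main, line 55
  9 — count_flags, line 33
  10 — rank_cells, line 40
  11 — main, line 57
  12 — collect_span, line 45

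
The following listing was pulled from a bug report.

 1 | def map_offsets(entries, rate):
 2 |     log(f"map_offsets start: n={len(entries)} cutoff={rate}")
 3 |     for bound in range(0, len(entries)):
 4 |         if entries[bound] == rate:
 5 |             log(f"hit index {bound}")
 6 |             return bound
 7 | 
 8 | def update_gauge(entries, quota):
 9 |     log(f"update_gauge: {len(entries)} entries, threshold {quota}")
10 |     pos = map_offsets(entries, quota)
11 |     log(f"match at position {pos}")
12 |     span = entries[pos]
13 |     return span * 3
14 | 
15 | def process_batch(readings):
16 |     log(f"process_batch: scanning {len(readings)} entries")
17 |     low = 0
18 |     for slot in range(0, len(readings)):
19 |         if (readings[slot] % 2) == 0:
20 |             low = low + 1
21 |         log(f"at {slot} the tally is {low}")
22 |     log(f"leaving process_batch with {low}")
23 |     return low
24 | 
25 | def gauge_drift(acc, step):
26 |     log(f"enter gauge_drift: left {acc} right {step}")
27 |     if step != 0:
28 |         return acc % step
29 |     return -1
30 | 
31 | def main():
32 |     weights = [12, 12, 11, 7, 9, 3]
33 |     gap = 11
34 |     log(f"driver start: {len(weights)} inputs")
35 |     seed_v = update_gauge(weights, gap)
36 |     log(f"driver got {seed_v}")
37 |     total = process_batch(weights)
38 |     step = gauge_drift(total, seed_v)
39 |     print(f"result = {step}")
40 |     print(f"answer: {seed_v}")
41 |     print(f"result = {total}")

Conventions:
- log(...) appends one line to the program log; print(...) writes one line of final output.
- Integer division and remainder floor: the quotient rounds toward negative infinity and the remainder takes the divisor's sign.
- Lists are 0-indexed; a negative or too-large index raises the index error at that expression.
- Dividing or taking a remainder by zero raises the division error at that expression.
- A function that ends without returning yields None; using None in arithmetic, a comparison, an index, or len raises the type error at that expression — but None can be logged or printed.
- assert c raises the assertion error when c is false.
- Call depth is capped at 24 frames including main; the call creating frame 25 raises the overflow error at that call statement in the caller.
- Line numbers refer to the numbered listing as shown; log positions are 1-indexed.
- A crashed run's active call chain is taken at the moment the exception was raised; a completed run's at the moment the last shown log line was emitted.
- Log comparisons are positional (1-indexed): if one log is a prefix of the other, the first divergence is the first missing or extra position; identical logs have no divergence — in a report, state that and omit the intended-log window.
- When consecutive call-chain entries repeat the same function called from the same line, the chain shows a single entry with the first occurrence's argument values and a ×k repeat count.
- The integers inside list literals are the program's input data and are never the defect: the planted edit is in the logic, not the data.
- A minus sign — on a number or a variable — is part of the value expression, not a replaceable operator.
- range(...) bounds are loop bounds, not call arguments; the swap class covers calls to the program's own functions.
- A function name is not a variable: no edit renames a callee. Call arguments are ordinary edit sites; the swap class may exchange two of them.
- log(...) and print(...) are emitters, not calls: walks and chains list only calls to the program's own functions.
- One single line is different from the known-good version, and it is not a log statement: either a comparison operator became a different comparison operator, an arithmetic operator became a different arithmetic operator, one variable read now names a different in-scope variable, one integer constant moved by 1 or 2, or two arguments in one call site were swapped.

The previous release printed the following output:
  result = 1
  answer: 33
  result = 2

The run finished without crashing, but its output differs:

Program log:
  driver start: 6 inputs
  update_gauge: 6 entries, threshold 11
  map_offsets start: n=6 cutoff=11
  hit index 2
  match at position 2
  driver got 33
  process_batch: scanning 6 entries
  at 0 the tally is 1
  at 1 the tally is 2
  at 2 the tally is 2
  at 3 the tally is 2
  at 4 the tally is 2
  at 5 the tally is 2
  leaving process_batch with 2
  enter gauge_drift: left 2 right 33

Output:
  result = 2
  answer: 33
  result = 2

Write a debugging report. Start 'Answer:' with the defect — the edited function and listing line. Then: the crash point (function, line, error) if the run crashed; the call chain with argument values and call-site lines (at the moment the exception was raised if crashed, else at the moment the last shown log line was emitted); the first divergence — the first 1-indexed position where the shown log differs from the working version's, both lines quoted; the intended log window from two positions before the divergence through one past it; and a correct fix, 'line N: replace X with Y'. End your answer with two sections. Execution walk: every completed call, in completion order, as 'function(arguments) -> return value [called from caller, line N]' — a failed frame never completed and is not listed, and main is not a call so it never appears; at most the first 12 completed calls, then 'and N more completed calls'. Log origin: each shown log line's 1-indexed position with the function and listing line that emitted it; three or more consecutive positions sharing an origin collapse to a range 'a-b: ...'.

Answer: the defect is in main at line 38.
Core observation: Position 15 is the first bad log line: 'enter gauge_drift: left 2 right 33' should read 'enter gauge_drift: left 33 right 2'.
Call chain: main -> gauge_drift(2, 33) (called at line 38).
First divergence: position 15; shown 'enter gauge_drift: left 2 right 33' vs intended 'enter gauge_drift: left 33 right 2'.
Intended log window:
  13: at 5 the tally is 2
  14: leaving process_batch with 2
  15: enter gauge_drift: left 33 right 2
Execution walk:
  map_offsets([12, 12, 11, 7, 9, 3], 11) -> 2  [called from update_gauge, line 10]
  update_gauge([12, 12, 11, 7, 9, 3], 11) -> 33  [called from main, line 35]
  process_batch([12, 12, 11, 7, 9, 3]) -> 2  [called from main, line 37]
  gauge_drift(2, 33) -> 2  [called from main, line 38]
Log origins:
  1: emitted by main (line 34)
  2: emitted by update_gauge (line 9)
  3: emitted by map_offsets (line 2)
  4: emitted by map_offsets (line 5)
  5: emitted by update_gauge (line 11)
  6: emitted by main (line 36)
  7: emitted by process_batch (line 16)
  8-13: emitted by process_batch (line 21)
  14: emitted by process_batch (line 22)
  15: emitted by gauge_drift (line 26)
A correct fix: line 38: replace `gauge_drift(total, seed_v)` with `gauge_drift(seed_v, total)`.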